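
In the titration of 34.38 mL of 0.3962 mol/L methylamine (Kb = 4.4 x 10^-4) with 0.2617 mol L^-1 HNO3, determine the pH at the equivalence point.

n(CH3NH2) = 0.3962 x 0.03438 = 0.01362 mol; V(HNO3) at equivalence = 0.01362/0.2617 = 0.05205 L.
At equivalence the base is fully converted to CH3NH3+; total volume = 0.08643 L, so [CH3NH3+] = 0.01362/0.08643 = 0.1576 M.
Ka(CH3NH3+) = Kw/Kb = 1.0e-14 / 4.4 x 10^-4 = 2.27e-11.
[H^+] = sqrt(Ka x [CH3NH3+]) = sqrt(2.27e-11 x 0.1576) = 1.89e-6 M.
pH = -log(1.89e-6) = 5.72.

5.72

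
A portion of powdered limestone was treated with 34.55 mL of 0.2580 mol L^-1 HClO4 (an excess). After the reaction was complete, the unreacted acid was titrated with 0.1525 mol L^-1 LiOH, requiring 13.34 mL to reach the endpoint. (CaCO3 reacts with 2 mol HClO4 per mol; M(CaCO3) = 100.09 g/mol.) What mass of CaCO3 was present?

0.344 g

Total n(HClO4) added = 0.2580 x 0.03455 = 0.008914 mol.
n(LiOH) used = 0.1525 x 0.01334 = 0.002034 mol, which equals the excess n(HClO4).
So n(HClO4) consumed by the sample = 0.008914 - 0.002034 = 0.006880 mol.
n(CaCO3) = 0.006880 / 2 = 0.003440 mol.
mass = 0.003440 mol x 100.09 g/mol = 0.344 g.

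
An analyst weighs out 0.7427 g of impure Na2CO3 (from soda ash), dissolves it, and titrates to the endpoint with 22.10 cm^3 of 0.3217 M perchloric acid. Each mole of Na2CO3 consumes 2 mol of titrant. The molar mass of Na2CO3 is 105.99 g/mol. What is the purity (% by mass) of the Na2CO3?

50.7%

n(HClO4) = 0.3217 x 0.02210 = 0.007110 mol.
n(Na2CO3) = 0.007110 / 2 = 0.003555 mol.
mass of Na2CO3 = 0.003555 x 105.99 = 0.3768 g.
% purity = 0.3768 / 0.7427 x 100 = 50.7%.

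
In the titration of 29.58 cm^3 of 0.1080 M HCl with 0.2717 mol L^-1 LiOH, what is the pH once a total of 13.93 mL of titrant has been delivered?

12.13

n(acid) = 0.1080 x 0.02958 = 0.003195 mol; n(LiOH) added = 0.2717 x 0.01393 = 0.003785 mol.
Base is in excess by 0.003785 - 0.003195 = 0.0005901 mol in a total volume of 0.04351 L.
[OH^-] = 0.0005901/0.04351 = 0.01356 M, so pOH = 1.87 and pH = 14.00 - 1.87 = 12.13.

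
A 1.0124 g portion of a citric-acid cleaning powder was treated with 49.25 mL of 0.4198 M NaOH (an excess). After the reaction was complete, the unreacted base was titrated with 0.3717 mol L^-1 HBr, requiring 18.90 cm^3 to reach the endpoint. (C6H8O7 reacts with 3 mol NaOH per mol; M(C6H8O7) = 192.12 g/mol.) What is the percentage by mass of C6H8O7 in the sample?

Total n(NaOH) added = 0.4198 x 0.04925 = 0.02068 mol.
n(HBr) used = 0.3717 x 0.01890 = 0.007025 mol, which equals the excess n(NaOH).
So n(NaOH) consumed by the sample = 0.02068 - 0.007025 = 0.01365 mol.
n(C6H8O7) = 0.01365 / 3 = 0.004550 mol.
mass C6H8O7 = 0.004550 x 192.12 = 0.8741 g, so %C6H8O7 = 0.8741/1.0124 x 100 = 86.3%.

86.3%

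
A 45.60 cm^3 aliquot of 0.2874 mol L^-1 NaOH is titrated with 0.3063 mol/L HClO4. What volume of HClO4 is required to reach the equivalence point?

n(NaOH) = 0.2874 mol/L x 0.04560 L = 0.01311 mol.
At equivalence n(HClO4) = n(NaOH) = 0.01311 mol.
V(HClO4) = 0.01311 / 0.3063 = 0.04279 L = 42.8 mL.

42.8 mL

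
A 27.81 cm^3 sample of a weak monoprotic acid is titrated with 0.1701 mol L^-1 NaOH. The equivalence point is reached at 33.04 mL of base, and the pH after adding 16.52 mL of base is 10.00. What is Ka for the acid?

1.0 x 10^-10

16.52 mL is half of the equivalence volume, so this is the half-equivalence point where [HA] = [A^-].
At half-equivalence pH = pKa, so pKa = 10.00.
Ka = 10^(-10.00) = 1.0 x 10^-10.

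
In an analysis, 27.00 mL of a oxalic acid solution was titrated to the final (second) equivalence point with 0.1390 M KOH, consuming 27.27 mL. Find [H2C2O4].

n(KOH) = 0.1390 x 0.02727 = 0.003791 mol.
At the final (second) equivalence point, 2 mol OH^- react per mol H2C2O4, so n(H2C2O4) = 0.003791 / 2 = 0.001895 mol.
[H2C2O4] = 0.001895 / 0.02700 L = 0.0702 M.

0.0702 M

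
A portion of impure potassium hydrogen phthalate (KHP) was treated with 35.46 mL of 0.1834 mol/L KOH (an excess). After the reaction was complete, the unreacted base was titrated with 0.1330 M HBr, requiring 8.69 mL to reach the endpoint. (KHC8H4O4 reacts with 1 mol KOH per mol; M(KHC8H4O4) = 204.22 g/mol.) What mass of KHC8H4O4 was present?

Total n(KOH) added = 0.1834 x 0.03546 = 0.006503 mol.
n(HBr) used = 0.1330 x 0.008690 = 0.001156 mol, which equals the excess n(KOH).
So n(KOH) consumed by the sample = 0.006503 - 0.001156 = 0.005348 mol.
n(KHC8H4O4) = 0.005348 / 1 = 0.005348 mol.
mass = 0.005348 mol x 204.22 g/mol = 1.09 g.

1.09 g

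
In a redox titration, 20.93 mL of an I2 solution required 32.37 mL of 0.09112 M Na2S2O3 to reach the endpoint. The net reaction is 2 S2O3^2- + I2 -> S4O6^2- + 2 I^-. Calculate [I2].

0.0705 M

n(Na2S2O3) = 0.09112 x 0.03237 = 0.002950 mol.
From the balanced equation, 2 mol Na2S2O3 reacts with 1 mol I2, so n(I2) = 0.002950 x 1/2 = 0.001475 mol.
[I2] = 0.001475 / 0.02093 L = 0.0705 M.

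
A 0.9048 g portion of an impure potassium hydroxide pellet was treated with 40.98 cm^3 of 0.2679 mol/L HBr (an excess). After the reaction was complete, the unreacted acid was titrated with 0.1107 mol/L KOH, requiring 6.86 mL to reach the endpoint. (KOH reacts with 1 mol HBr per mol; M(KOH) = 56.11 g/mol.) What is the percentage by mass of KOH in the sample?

Total n(HBr) added = 0.2679 x 0.04098 = 0.01098 mol.
n(KOH) used = 0.1107 x 0.006860 = 0.0007594 mol, which equals the excess n(HBr).
So n(HBr) consumed by the sample = 0.01098 - 0.0007594 = 0.01022 mol.
n(KOH) = 0.01022 / 1 = 0.01022 mol.
mass KOH = 0.01022 x 56.11 = 0.5734 g, so %KOH = 0.5734/0.9048 x 100 = 63.4%.

63.4%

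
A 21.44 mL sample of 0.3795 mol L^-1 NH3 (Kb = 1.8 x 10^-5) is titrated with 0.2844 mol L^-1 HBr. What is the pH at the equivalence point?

5.02

n(NH3) = 0.3795 x 0.02144 = 0.008136 mol; V(HBr) at equivalence = 0.008136/0.2844 = 0.02861 L.
At equivalence the base is fully converted to NH4+; total volume = 0.05005 L, so [NH4+] = 0.008136/0.05005 = 0.1626 M.
Ka(NH4+) = Kw/Kb = 1.0e-14 / 1.8 x 10^-5 = 5.56e-10.
[H^+] = sqrt(Ka x [NH4+]) = sqrt(5.56e-10 x 0.1626) = 9.50e-6 M.
pH = -log(9.50e-6) = 5.02.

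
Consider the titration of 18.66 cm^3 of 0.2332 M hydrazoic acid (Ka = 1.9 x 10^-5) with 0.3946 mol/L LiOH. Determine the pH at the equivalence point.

n(HN3) = 0.2332 x 0.01866 = 0.004352 mol; V(LiOH) at equivalence = 0.004352/0.3946 = 0.01103 L.
At equivalence all the acid is converted to N3-; total volume = 0.01866 + 0.01103 = 0.02969 L, so [N3-] = 0.004352/0.02969 = 0.1466 M.
Kb = Kw/Ka = 1.0e-14 / 1.9 x 10^-5 = 5.26e-10.
[OH^-] = sqrt(Kb x [N3-]) = sqrt(5.26e-10 x 0.1466) = 8.78e-6 M.
pOH = 5.06, so pH = 14.00 - 5.06 = 8.94.

8.94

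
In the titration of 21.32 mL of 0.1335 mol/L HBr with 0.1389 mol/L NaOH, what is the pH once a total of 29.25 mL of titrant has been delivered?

n(acid) = 0.1335 x 0.02132 = 0.002846 mol; n(NaOH) added = 0.1389 x 0.02925 = 0.004063 mol.
Base is in excess by 0.004063 - 0.002846 = 0.001217 mol in a total volume of 0.05057 L.
[OH^-] = 0.001217/0.05057 = 0.02406 M, so pOH = 1.62 and pH = 14.00 - 1.62 = 12.38.

12.38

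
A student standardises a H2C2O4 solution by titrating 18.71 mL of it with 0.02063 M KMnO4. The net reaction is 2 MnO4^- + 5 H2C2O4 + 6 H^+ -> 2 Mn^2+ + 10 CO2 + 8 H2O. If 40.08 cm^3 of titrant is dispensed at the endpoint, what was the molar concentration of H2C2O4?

n(KMnO4) = 0.02063 x 0.04008 = 0.0008269 mol.
From the balanced equation, 2 mol KMnO4 reacts with 5 mol H2C2O4, so n(H2C2O4) = 0.0008269 x 5/2 = 0.002067 mol.
[H2C2O4] = 0.002067 / 0.01871 L = 0.110 M.

0.110 M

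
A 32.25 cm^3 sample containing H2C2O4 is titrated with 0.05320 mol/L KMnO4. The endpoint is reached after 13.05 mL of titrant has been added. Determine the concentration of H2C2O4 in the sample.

n(KMnO4) = 0.05320 x 0.01305 = 0.0006943 mol.
From the balanced equation, 2 mol KMnO4 reacts with 5 mol H2C2O4, so n(H2C2O4) = 0.0006943 x 5/2 = 0.001736 mol.
[H2C2O4] = 0.001736 / 0.03225 L = 0.0538 M.

0.0538 M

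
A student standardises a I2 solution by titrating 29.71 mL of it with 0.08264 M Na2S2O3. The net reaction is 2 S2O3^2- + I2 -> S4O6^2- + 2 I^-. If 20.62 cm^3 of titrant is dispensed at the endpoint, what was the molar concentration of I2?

0.0287 M

n(Na2S2O3) = 0.08264 x 0.02062 = 0.001704 mol.
From the balanced equation, 2 mol Na2S2O3 reacts with 1 mol I2, so n(I2) = 0.001704 x 1/2 = 0.0008520 mol.
[I2] = 0.0008520 / 0.02971 L = 0.0287 M.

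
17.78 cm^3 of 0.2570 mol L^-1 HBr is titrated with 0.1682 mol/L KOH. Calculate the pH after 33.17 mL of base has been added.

12.30

n(acid) = 0.2570 x 0.01778 = 0.004569 mol; n(KOH) added = 0.1682 x 0.03317 = 0.005579 mol.
Base is in excess by 0.005579 - 0.004569 = 0.001010 mol in a total volume of 0.05095 L.
[OH^-] = 0.001010/0.05095 = 0.01982 M, so pOH = 1.70 and pH = 14.00 - 1.70 = 12.30.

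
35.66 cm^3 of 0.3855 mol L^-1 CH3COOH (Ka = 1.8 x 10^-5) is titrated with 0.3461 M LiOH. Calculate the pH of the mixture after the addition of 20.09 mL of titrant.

4.75

Initial n(CH3COOH) = 0.3855 x 0.03566 = 0.01375 mol.
n(LiOH) added = 0.3461 x 0.02009 = 0.006953 mol, converting that many moles of CH3COOH to CH3COO-.
Remaining n(CH3COOH) = 0.006794 mol; n(CH3COO-) = 0.006953 mol.
By Henderson-Hasselbalch, pH = pKa + log([A^-]/[HA]) = 4.74 + log(0.006953/0.006794) = 4.74 + (+0.01) = 4.75.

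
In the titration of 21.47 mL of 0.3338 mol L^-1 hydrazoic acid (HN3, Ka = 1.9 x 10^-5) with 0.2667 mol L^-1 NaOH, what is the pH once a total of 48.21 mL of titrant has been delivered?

12.91

n(acid) = 0.3338 x 0.02147 = 0.007167 mol; n(NaOH) added = 0.2667 x 0.04821 = 0.01286 mol.
Base is in excess by 0.01286 - 0.007167 = 0.005691 mol in a total volume of 0.06968 L.
[OH^-] = 0.005691/0.06968 = 0.08167 M, so pOH = 1.09 and pH = 14.00 - 1.09 = 12.91.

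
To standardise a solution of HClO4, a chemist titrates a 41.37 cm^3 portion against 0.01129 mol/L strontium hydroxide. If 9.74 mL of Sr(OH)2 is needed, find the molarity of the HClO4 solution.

0.00532 M

n(Sr(OH)2) delivered = 0.01129 x 0.009740 = 0.0001100 mol.
The reaction is 2 HClO4 + 1 Sr(OH)2, so n(HClO4) = 0.0001100 x 2/1 = 0.0002199 mol.
[HClO4] = 0.0002199 mol / 0.04137 L = 0.00532 M.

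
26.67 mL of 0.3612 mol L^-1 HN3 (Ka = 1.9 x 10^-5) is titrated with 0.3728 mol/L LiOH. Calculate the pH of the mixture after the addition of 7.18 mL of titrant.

Initial n(HN3) = 0.3612 x 0.02667 = 0.009633 mol.
n(LiOH) added = 0.3728 x 0.007180 = 0.002677 mol, converting that many moles of HN3 to N3-.
Remaining n(HN3) = 0.006957 mol; n(N3-) = 0.002677 mol.
By Henderson-Hasselbalch, pH = pKa + log([A^-]/[HA]) = 4.72 + log(0.002677/0.006957) = 4.72 + (-0.41) = 4.31.

4.31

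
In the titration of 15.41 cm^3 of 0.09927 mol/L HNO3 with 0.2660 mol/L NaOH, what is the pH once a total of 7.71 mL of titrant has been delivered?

12.35

n(acid) = 0.09927 x 0.01541 = 0.001530 mol; n(NaOH) added = 0.2660 x 0.007710 = 0.002051 mol.
Base is in excess by 0.002051 - 0.001530 = 0.0005211 mol in a total volume of 0.02312 L.
[OH^-] = 0.0005211/0.02312 = 0.02254 M, so pOH = 1.65 and pH = 14.00 - 1.65 = 12.35.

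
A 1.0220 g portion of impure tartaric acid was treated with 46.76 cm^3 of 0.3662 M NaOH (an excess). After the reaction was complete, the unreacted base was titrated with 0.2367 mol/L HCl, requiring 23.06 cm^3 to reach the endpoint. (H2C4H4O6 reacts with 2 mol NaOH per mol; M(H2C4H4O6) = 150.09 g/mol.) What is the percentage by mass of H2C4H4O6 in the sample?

85.7%

Total n(NaOH) added = 0.3662 x 0.04676 = 0.01712 mol.
n(HCl) used = 0.2367 x 0.02306 = 0.005458 mol, which equals the excess n(NaOH).
So n(NaOH) consumed by the sample = 0.01712 - 0.005458 = 0.01167 mol.
n(H2C4H4O6) = 0.01167 / 2 = 0.005833 mol.
mass H2C4H4O6 = 0.005833 x 150.09 = 0.8754 g, so %H2C4H4O6 = 0.8754/1.0220 x 100 = 85.7%.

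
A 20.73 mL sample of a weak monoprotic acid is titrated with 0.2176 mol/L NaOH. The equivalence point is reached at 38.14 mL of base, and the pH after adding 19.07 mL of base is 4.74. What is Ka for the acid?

1.8 x 10^-5

19.07 mL is half of the equivalence volume, so this is the half-equivalence point where [HA] = [A^-].
At half-equivalence pH = pKa, so pKa = 4.74.
Ka = 10^(-4.74) = 1.8 x 10^-5.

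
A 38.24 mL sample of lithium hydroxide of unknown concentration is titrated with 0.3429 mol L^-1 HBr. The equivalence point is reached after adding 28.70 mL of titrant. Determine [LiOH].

0.257 M

n(HBr) delivered = 0.3429 x 0.02870 = 0.009841 mol.
For a 1:1 reaction, n(LiOH) = 0.009841 mol.
[LiOH] = 0.009841 mol / 0.03824 L = 0.257 M.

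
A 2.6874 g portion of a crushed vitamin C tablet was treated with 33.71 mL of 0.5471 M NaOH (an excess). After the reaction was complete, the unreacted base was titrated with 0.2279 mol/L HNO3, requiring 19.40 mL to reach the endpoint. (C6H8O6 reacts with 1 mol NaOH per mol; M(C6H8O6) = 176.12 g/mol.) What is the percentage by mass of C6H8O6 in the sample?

Total n(NaOH) added = 0.5471 x 0.03371 = 0.01844 mol.
n(HNO3) used = 0.2279 x 0.01940 = 0.004421 mol, which equals the excess n(NaOH).
So n(NaOH) consumed by the sample = 0.01844 - 0.004421 = 0.01402 mol.
n(C6H8O6) = 0.01402 / 1 = 0.01402 mol.
mass C6H8O6 = 0.01402 x 176.12 = 2.469 g, so %C6H8O6 = 2.469/2.6874 x 100 = 91.9%.

91.9%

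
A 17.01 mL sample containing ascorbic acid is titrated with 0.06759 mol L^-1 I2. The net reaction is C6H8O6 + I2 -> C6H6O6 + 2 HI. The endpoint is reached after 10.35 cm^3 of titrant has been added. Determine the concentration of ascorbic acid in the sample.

n(I2) = 0.06759 x 0.01035 = 0.0006996 mol.
From the balanced equation, 1 mol I2 reacts with 1 mol ascorbic acid, so n(ascorbic acid) = 0.0006996 x 1/1 = 0.0006996 mol.
[ascorbic acid] = 0.0006996 / 0.01701 L = 0.0411 M.

0.0411 M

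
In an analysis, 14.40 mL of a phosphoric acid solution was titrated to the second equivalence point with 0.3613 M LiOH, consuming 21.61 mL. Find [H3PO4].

0.271 M

n(LiOH) = 0.3613 x 0.02161 = 0.007808 mol.
At the second equivalence point, 2 mol OH^- react per mol H3PO4, so n(H3PO4) = 0.007808 / 2 = 0.003904 mol.
[H3PO4] = 0.003904 / 0.01440 L = 0.271 M.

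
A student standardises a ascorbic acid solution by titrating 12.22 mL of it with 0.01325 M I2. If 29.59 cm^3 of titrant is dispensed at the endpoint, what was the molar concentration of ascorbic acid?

n(I2) = 0.01325 x 0.02959 = 0.0003921 mol.
From the balanced equation, 1 mol I2 reacts with 1 mol ascorbic acid, so n(ascorbic acid) = 0.0003921 x 1/1 = 0.0003921 mol.
[ascorbic acid] = 0.0003921 / 0.01222 L = 0.0321 M.

0.0321 M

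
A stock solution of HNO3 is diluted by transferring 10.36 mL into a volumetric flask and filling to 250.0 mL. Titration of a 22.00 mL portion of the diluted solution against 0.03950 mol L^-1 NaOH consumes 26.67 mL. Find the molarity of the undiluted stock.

1.16 M

n(NaOH) = 0.03950 x 0.02667 = 0.001053 mol.
n(HNO3) in the aliquot = 0.001053 mol.
[diluted HNO3] = 0.001053 / 0.02200 = 0.04788 M.
Dilution factor = 250.0/10.36 = 24.13, so [stock] = 0.04788 x 24.13 = 1.16 M.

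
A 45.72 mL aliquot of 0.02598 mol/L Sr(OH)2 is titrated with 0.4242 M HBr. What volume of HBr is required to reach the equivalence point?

5.60 mL

n(Sr(OH)2) = 0.02598 mol/L x 0.04572 L = 0.001188 mol.
The neutralisation is 1 Sr(OH)2 : 2 HBr, so n(HBr) = 0.001188 x 2/1 = 0.002376 mol.
V(HBr) = 0.002376 / 0.4242 = 0.005600 L = 5.60 mL.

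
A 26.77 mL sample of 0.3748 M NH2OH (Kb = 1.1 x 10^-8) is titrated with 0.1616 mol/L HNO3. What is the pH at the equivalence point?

n(NH2OH) = 0.3748 x 0.02677 = 0.01003 mol; V(HNO3) at equivalence = 0.01003/0.1616 = 0.06209 L.
At equivalence the base is fully converted to NH3OH+; total volume = 0.08886 L, so [NH3OH+] = 0.01003/0.08886 = 0.1129 M.
Ka(NH3OH+) = Kw/Kb = 1.0e-14 / 1.1 x 10^-8 = 9.09e-7.
[H^+] = sqrt(Ka x [NH3OH+]) = sqrt(9.09e-7 x 0.1129) = 0.000320 M.
pH = -log(0.000320) = 3.49.

3.49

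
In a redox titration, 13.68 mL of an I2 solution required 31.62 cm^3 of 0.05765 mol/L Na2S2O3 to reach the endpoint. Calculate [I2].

0.0666 M

n(Na2S2O3) = 0.05765 x 0.03162 = 0.001823 mol.
From the balanced equation, 2 mol Na2S2O3 reacts with 1 mol I2, so n(I2) = 0.001823 x 1/2 = 0.0009114 mol.
[I2] = 0.0009114 / 0.01368 L = 0.0666 M.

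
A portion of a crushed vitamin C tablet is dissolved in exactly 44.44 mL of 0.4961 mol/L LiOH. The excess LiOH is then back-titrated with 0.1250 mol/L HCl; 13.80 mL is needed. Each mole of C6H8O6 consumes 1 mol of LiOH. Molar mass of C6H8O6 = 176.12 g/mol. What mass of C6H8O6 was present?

3.58 g

Total n(LiOH) added = 0.4961 x 0.04444 = 0.02205 mol.
n(HCl) used = 0.1250 x 0.01380 = 0.001725 mol, which equals the excess n(LiOH).
So n(LiOH) consumed by the sample = 0.02205 - 0.001725 = 0.02032 mol.
n(C6H8O6) = 0.02032 / 1 = 0.02032 mol.
mass = 0.02032 mol x 176.12 g/mol = 3.58 g.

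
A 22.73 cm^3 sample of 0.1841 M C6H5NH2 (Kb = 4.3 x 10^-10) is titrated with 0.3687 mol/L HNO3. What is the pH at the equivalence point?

2.77

n(C6H5NH2) = 0.1841 x 0.02273 = 0.004185 mol; V(HNO3) at equivalence = 0.004185/0.3687 = 0.01135 L.
At equivalence the base is fully converted to C6H5NH3+; total volume = 0.03408 L, so [C6H5NH3+] = 0.004185/0.03408 = 0.1228 M.
Ka(C6H5NH3+) = Kw/Kb = 1.0e-14 / 4.3 x 10^-10 = 2.33e-5.
[H^+] = sqrt(Ka x [C6H5NH3+]) = sqrt(2.33e-5 x 0.1228) = 0.00169 M.
pH = -log(0.00169) = 2.77.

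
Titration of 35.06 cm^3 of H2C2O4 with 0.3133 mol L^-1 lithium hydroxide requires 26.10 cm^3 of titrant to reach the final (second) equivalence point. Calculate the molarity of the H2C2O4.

n(LiOH) = 0.3133 x 0.02610 = 0.008177 mol.
At the final (second) equivalence point, 2 mol OH^- react per mol H2C2O4, so n(H2C2O4) = 0.008177 / 2 = 0.004089 mol.
[H2C2O4] = 0.004089 / 0.03506 L = 0.117 M.

0.117 M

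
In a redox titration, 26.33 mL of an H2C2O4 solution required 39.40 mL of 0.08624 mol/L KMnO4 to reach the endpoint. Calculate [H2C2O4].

n(KMnO4) = 0.08624 x 0.03940 = 0.003398 mol.
From the balanced equation, 2 mol KMnO4 reacts with 5 mol H2C2O4, so n(H2C2O4) = 0.003398 x 5/2 = 0.008495 mol.
[H2C2O4] = 0.008495 / 0.02633 L = 0.323 M.

0.323 M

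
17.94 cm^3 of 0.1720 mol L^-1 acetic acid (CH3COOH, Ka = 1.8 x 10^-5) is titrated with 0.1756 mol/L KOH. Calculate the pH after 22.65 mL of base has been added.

n(acid) = 0.1720 x 0.01794 = 0.003086 mol; n(KOH) added = 0.1756 x 0.02265 = 0.003977 mol.
Base is in excess by 0.003977 - 0.003086 = 0.0008917 mol in a total volume of 0.04059 L.
[OH^-] = 0.0008917/0.04059 = 0.02197 M, so pOH = 1.66 and pH = 14.00 - 1.66 = 12.34.

12.34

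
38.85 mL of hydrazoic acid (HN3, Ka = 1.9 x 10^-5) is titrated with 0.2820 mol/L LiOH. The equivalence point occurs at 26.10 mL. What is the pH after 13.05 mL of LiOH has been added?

4.72

13.05 mL is exactly half the equivalence volume (26.10/2), i.e. the half-equivalence point.
There, n(HA) = n(A^-), so pH = pKa = -log(1.9 x 10^-5) = 4.72.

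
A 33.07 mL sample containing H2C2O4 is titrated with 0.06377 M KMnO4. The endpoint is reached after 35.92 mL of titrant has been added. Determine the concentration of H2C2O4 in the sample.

n(KMnO4) = 0.06377 x 0.03592 = 0.002291 mol.
From the balanced equation, 2 mol KMnO4 reacts with 5 mol H2C2O4, so n(H2C2O4) = 0.002291 x 5/2 = 0.005727 mol.
[H2C2O4] = 0.005727 / 0.03307 L = 0.173 M.

0.173 M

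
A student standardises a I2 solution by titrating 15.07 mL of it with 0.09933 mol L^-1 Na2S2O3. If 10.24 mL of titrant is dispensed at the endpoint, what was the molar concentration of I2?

0.0337 M

n(Na2S2O3) = 0.09933 x 0.01024 = 0.001017 mol.
From the balanced equation, 2 mol Na2S2O3 reacts with 1 mol I2, so n(I2) = 0.001017 x 1/2 = 0.0005086 mol.
[I2] = 0.0005086 / 0.01507 L = 0.0337 M.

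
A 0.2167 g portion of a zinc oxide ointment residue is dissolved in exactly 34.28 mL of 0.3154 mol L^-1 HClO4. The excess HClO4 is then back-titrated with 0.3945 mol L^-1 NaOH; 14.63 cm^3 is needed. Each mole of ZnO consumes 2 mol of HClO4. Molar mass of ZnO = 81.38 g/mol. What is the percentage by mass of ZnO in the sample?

94.6%

Total n(HClO4) added = 0.3154 x 0.03428 = 0.01081 mol.
n(NaOH) used = 0.3945 x 0.01463 = 0.005772 mol, which equals the excess n(HClO4).
So n(HClO4) consumed by the sample = 0.01081 - 0.005772 = 0.005040 mol.
n(ZnO) = 0.005040 / 2 = 0.002520 mol.
mass ZnO = 0.002520 x 81.38 = 0.2051 g, so %ZnO = 0.2051/0.2167 x 100 = 94.6%.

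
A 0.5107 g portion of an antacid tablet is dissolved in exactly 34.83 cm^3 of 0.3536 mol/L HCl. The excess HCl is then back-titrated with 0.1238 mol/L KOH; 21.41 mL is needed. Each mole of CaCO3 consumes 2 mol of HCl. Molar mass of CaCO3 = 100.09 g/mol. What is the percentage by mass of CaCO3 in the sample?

Total n(HCl) added = 0.3536 x 0.03483 = 0.01232 mol.
n(KOH) used = 0.1238 x 0.02141 = 0.002651 mol, which equals the excess n(HCl).
So n(HCl) consumed by the sample = 0.01232 - 0.002651 = 0.009665 mol.
n(CaCO3) = 0.009665 / 2 = 0.004833 mol.
mass CaCO3 = 0.004833 x 100.09 = 0.4837 g, so %CaCO3 = 0.4837/0.5107 x 100 = 94.7%.

94.7%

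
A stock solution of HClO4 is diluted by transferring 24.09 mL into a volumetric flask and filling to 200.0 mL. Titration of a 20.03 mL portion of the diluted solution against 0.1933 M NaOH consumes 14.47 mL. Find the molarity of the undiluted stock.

n(NaOH) = 0.1933 x 0.01447 = 0.002797 mol.
n(HClO4) in the aliquot = 0.002797 mol.
[diluted HClO4] = 0.002797 / 0.02003 = 0.1396 M.
Dilution factor = 200.0/24.09 = 8.302, so [stock] = 0.1396 x 8.302 = 1.16 M.

1.16 M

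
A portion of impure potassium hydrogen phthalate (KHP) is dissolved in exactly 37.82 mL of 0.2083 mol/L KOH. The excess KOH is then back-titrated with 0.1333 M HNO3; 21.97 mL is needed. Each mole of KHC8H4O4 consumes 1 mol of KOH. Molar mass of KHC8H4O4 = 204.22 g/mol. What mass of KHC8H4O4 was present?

Total n(KOH) added = 0.2083 x 0.03782 = 0.007878 mol.
n(HNO3) used = 0.1333 x 0.02197 = 0.002929 mol, which equals the excess n(KOH).
So n(KOH) consumed by the sample = 0.007878 - 0.002929 = 0.004949 mol.
n(KHC8H4O4) = 0.004949 / 1 = 0.004949 mol.
mass = 0.004949 mol x 204.22 g/mol = 1.01 g.

1.01 g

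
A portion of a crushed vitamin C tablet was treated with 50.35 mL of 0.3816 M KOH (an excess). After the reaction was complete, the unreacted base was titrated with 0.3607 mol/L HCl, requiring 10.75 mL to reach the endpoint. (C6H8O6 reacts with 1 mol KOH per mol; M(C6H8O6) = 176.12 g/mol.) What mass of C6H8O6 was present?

Total n(KOH) added = 0.3816 x 0.05035 = 0.01921 mol.
n(HCl) used = 0.3607 x 0.01075 = 0.003878 mol, which equals the excess n(KOH).
So n(KOH) consumed by the sample = 0.01921 - 0.003878 = 0.01534 mol.
n(C6H8O6) = 0.01534 / 1 = 0.01534 mol.
mass = 0.01534 mol x 176.12 g/mol = 2.70 g.

2.70 g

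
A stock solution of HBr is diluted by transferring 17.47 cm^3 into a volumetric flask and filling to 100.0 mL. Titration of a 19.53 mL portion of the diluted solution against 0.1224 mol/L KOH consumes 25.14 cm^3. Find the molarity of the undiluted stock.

0.902 M

n(KOH) = 0.1224 x 0.02514 = 0.003077 mol.
n(HBr) in the aliquot = 0.003077 mol.
[diluted HBr] = 0.003077 / 0.01953 = 0.1576 M.
Dilution factor = 100.0/17.47 = 5.724, so [stock] = 0.1576 x 5.724 = 0.902 M.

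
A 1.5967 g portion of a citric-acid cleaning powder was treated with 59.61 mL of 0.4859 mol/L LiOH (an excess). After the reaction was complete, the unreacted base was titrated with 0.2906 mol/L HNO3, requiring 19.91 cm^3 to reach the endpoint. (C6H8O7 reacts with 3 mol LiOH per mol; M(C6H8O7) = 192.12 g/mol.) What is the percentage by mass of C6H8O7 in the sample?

Total n(LiOH) added = 0.4859 x 0.05961 = 0.02896 mol.
n(HNO3) used = 0.2906 x 0.01991 = 0.005786 mol, which equals the excess n(LiOH).
So n(LiOH) consumed by the sample = 0.02896 - 0.005786 = 0.02318 mol.
n(C6H8O7) = 0.02318 / 3 = 0.007726 mol.
mass C6H8O7 = 0.007726 x 192.12 = 1.484 g, so %C6H8O7 = 1.484/1.5967 x 100 = 93.0%.

93.0%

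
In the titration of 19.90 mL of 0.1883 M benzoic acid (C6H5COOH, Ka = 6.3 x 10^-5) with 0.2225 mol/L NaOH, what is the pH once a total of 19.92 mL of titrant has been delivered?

n(acid) = 0.1883 x 0.01990 = 0.003747 mol; n(NaOH) added = 0.2225 x 0.01992 = 0.004432 mol.
Base is in excess by 0.004432 - 0.003747 = 0.0006850 mol in a total volume of 0.03982 L.
[OH^-] = 0.0006850/0.03982 = 0.01720 M, so pOH = 1.76 and pH = 14.00 - 1.76 = 12.24.

12.24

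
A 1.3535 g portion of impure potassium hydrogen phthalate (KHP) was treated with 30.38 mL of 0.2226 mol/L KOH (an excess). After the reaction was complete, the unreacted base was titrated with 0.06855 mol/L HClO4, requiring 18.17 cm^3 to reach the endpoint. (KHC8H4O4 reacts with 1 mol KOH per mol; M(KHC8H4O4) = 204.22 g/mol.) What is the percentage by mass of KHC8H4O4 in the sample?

83.2%

Total n(KOH) added = 0.2226 x 0.03038 = 0.006763 mol.
n(HClO4) used = 0.06855 x 0.01817 = 0.001246 mol, which equals the excess n(KOH).
So n(KOH) consumed by the sample = 0.006763 - 0.001246 = 0.005517 mol.
n(KHC8H4O4) = 0.005517 / 1 = 0.005517 mol.
mass KHC8H4O4 = 0.005517 x 204.22 = 1.127 g, so %KHC8H4O4 = 1.127/1.3535 x 100 = 83.2%.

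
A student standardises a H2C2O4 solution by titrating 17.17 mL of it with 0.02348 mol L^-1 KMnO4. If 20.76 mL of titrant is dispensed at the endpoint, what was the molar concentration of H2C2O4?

0.0710 M

n(KMnO4) = 0.02348 x 0.02076 = 0.0004874 mol.
From the balanced equation, 2 mol KMnO4 reacts with 5 mol H2C2O4, so n(H2C2O4) = 0.0004874 x 5/2 = 0.001219 mol.
[H2C2O4] = 0.001219 / 0.01717 L = 0.0710 M.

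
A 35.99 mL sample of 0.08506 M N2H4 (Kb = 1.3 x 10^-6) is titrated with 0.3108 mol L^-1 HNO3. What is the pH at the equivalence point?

n(N2H4) = 0.08506 x 0.03599 = 0.003061 mol; V(HNO3) at equivalence = 0.003061/0.3108 = 0.009850 L.
At equivalence the base is fully converted to N2H5+; total volume = 0.04584 L, so [N2H5+] = 0.003061/0.04584 = 0.06678 M.
Ka(N2H5+) = Kw/Kb = 1.0e-14 / 1.3 x 10^-6 = 7.69e-9.
[H^+] = sqrt(Ka x [N2H5+]) = sqrt(7.69e-9 x 0.06678) = 2.27e-5 M.
pH = -log(2.27e-5) = 4.64.

4.64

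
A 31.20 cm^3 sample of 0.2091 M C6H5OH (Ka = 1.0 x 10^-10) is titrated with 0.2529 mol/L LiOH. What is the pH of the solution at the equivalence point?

11.53

n(C6H5OH) = 0.2091 x 0.03120 = 0.006524 mol; V(LiOH) at equivalence = 0.006524/0.2529 = 0.02580 L.
At equivalence all the acid is converted to C6H5O-; total volume = 0.03120 + 0.02580 = 0.05700 L, so [C6H5O-] = 0.006524/0.05700 = 0.1145 M.
Kb = Kw/Ka = 1.0e-14 / 1.0 x 10^-10 = 0.000100.
[OH^-] = sqrt(Kb x [C6H5O-]) = sqrt(0.000100 x 0.1145) = 0.00338 M.
pOH = 2.47, so pH = 14.00 - 2.47 = 11.53.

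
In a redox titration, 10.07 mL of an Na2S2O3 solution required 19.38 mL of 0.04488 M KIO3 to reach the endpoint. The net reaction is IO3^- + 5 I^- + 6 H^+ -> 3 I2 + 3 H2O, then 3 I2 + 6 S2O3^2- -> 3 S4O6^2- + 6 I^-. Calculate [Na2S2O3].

n(KIO3) = 0.04488 x 0.01938 = 0.0008698 mol.
From the balanced equation, 1 mol KIO3 reacts with 6 mol Na2S2O3, so n(Na2S2O3) = 0.0008698 x 6/1 = 0.005219 mol.
[Na2S2O3] = 0.005219 / 0.01007 L = 0.518 M.

0.518 M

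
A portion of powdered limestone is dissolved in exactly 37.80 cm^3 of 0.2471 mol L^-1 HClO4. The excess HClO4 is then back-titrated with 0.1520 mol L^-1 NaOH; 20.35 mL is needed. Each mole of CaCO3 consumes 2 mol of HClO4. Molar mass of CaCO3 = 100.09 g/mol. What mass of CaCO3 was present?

Total n(HClO4) added = 0.2471 x 0.03780 = 0.009340 mol.
n(NaOH) used = 0.1520 x 0.02035 = 0.003093 mol, which equals the excess n(HClO4).
So n(HClO4) consumed by the sample = 0.009340 - 0.003093 = 0.006247 mol.
n(CaCO3) = 0.006247 / 2 = 0.003124 mol.
mass = 0.003124 mol x 100.09 g/mol = 0.313 g.

0.313 g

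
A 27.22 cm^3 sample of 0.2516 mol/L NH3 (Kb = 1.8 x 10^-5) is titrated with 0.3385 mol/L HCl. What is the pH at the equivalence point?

n(NH3) = 0.2516 x 0.02722 = 0.006849 mol; V(HCl) at equivalence = 0.006849/0.3385 = 0.02023 L.
At equivalence the base is fully converted to NH4+; total volume = 0.04745 L, so [NH4+] = 0.006849/0.04745 = 0.1443 M.
Ka(NH4+) = Kw/Kb = 1.0e-14 / 1.8 x 10^-5 = 5.56e-10.
[H^+] = sqrt(Ka x [NH4+]) = sqrt(5.56e-10 x 0.1443) = 8.95e-6 M.
pH = -log(8.95e-6) = 5.05.

5.05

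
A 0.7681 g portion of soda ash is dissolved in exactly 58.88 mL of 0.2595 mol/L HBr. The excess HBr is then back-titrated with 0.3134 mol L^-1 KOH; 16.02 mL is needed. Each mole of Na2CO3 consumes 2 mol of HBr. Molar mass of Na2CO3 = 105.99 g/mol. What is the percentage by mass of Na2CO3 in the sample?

Total n(HBr) added = 0.2595 x 0.05888 = 0.01528 mol.
n(KOH) used = 0.3134 x 0.01602 = 0.005021 mol, which equals the excess n(HBr).
So n(HBr) consumed by the sample = 0.01528 - 0.005021 = 0.01026 mol.
n(Na2CO3) = 0.01026 / 2 = 0.005129 mol.
mass Na2CO3 = 0.005129 x 105.99 = 0.5437 g, so %Na2CO3 = 0.5437/0.7681 x 100 = 70.8%.

70.8%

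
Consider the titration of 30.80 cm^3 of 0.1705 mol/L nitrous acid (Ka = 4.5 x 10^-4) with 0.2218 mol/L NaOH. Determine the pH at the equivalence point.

n(HNO2) = 0.1705 x 0.03080 = 0.005251 mol; V(NaOH) at equivalence = 0.005251/0.2218 = 0.02368 L.
At equivalence all the acid is converted to NO2-; total volume = 0.03080 + 0.02368 = 0.05448 L, so [NO2-] = 0.005251/0.05448 = 0.09640 M.
Kb = Kw/Ka = 1.0e-14 / 4.5 x 10^-4 = 2.22e-11.
[OH^-] = sqrt(Kb x [NO2-]) = sqrt(2.22e-11 x 0.09640) = 1.46e-6 M.
pOH = 5.83, so pH = 14.00 - 5.83 = 8.17.

8.17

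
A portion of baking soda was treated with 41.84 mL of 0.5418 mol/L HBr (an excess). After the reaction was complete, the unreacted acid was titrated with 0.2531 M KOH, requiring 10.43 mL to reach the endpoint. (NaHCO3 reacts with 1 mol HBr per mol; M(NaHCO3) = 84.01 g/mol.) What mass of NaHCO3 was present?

Total n(HBr) added = 0.5418 x 0.04184 = 0.02267 mol.
n(KOH) used = 0.2531 x 0.01043 = 0.002640 mol, which equals the excess n(HBr).
So n(HBr) consumed by the sample = 0.02267 - 0.002640 = 0.02003 mol.
n(NaHCO3) = 0.02003 / 1 = 0.02003 mol.
mass = 0.02003 mol x 84.01 g/mol = 1.68 g.

1.68 g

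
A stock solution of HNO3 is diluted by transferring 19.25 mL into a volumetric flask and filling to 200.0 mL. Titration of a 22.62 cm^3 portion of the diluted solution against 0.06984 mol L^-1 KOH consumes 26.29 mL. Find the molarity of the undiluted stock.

n(KOH) = 0.06984 x 0.02629 = 0.001836 mol.
n(HNO3) in the aliquot = 0.001836 mol.
[diluted HNO3] = 0.001836 / 0.02262 = 0.08117 M.
Dilution factor = 200.0/19.25 = 10.39, so [stock] = 0.08117 x 10.39 = 0.843 M.

0.843 M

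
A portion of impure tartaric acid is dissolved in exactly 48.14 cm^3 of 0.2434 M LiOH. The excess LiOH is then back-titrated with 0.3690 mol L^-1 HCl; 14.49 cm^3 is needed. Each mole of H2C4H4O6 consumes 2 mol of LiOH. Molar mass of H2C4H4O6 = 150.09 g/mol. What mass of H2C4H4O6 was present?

Total n(LiOH) added = 0.2434 x 0.04814 = 0.01172 mol.
n(HCl) used = 0.3690 x 0.01449 = 0.005347 mol, which equals the excess n(LiOH).
So n(LiOH) consumed by the sample = 0.01172 - 0.005347 = 0.006370 mol.
n(H2C4H4O6) = 0.006370 / 2 = 0.003185 mol.
mass = 0.003185 mol x 150.09 g/mol = 0.478 g.

0.478 g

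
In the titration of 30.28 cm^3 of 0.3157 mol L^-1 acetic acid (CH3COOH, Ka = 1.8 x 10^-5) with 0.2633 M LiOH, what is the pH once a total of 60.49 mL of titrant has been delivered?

12.85

n(acid) = 0.3157 x 0.03028 = 0.009559 mol; n(LiOH) added = 0.2633 x 0.06049 = 0.01593 mol.
Base is in excess by 0.01593 - 0.009559 = 0.006368 mol in a total volume of 0.09077 L.
[OH^-] = 0.006368/0.09077 = 0.07015 M, so pOH = 1.15 and pH = 14.00 - 1.15 = 12.85.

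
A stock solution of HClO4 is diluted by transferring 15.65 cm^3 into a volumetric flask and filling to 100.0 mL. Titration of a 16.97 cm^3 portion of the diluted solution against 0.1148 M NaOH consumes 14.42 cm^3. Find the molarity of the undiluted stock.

n(NaOH) = 0.1148 x 0.01442 = 0.001655 mol.
n(HClO4) in the aliquot = 0.001655 mol.
[diluted HClO4] = 0.001655 / 0.01697 = 0.09755 M.
Dilution factor = 100.0/15.65 = 6.390, so [stock] = 0.09755 x 6.390 = 0.623 M.

0.623 M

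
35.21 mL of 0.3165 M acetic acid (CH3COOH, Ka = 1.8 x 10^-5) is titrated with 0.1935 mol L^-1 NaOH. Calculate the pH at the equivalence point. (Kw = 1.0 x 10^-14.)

8.91

n(CH3COOH) = 0.3165 x 0.03521 = 0.01114 mol; V(NaOH) at equivalence = 0.01114/0.1935 = 0.05759 L.
At equivalence all the acid is converted to CH3COO-; total volume = 0.03521 + 0.05759 = 0.09280 L, so [CH3COO-] = 0.01114/0.09280 = 0.1201 M.
Kb = Kw/Ka = 1.0e-14 / 1.8 x 10^-5 = 5.56e-10.
[OH^-] = sqrt(Kb x [CH3COO-]) = sqrt(5.56e-10 x 0.1201) = 8.17e-6 M.
pOH = 5.09, so pH = 14.00 - 5.09 = 8.91.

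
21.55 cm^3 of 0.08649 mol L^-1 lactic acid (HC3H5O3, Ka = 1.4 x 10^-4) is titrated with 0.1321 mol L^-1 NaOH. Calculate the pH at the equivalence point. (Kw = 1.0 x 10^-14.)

n(HC3H5O3) = 0.08649 x 0.02155 = 0.001864 mol; V(NaOH) at equivalence = 0.001864/0.1321 = 0.01411 L.
At equivalence all the acid is converted to C3H5O3-; total volume = 0.02155 + 0.01411 = 0.03566 L, so [C3H5O3-] = 0.001864/0.03566 = 0.05227 M.
Kb = Kw/Ka = 1.0e-14 / 1.4 x 10^-4 = 7.14e-11.
[OH^-] = sqrt(Kb x [C3H5O3-]) = sqrt(7.14e-11 x 0.05227) = 1.93e-6 M.
pOH = 5.71, so pH = 14.00 - 5.71 = 8.29.

8.29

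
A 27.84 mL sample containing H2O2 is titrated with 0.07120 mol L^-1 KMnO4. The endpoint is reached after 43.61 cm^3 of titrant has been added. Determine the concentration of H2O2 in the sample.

n(KMnO4) = 0.07120 x 0.04361 = 0.003105 mol.
From the balanced equation, 2 mol KMnO4 reacts with 5 mol H2O2, so n(H2O2) = 0.003105 x 5/2 = 0.007763 mol.
[H2O2] = 0.007763 / 0.02784 L = 0.279 M.

0.279 M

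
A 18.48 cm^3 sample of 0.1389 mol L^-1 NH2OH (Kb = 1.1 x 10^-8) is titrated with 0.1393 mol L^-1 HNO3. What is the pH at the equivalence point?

3.60

n(NH2OH) = 0.1389 x 0.01848 = 0.002567 mol; V(HNO3) at equivalence = 0.002567/0.1393 = 0.01843 L.
At equivalence the base is fully converted to NH3OH+; total volume = 0.03691 L, so [NH3OH+] = 0.002567/0.03691 = 0.06955 M.
Ka(NH3OH+) = Kw/Kb = 1.0e-14 / 1.1 x 10^-8 = 9.09e-7.
[H^+] = sqrt(Ka x [NH3OH+]) = sqrt(9.09e-7 x 0.06955) = 0.000251 M.
pH = -log(0.000251) = 3.60.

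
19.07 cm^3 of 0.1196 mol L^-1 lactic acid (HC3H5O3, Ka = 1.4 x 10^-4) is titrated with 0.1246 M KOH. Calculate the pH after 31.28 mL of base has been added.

12.51

n(acid) = 0.1196 x 0.01907 = 0.002281 mol; n(KOH) added = 0.1246 x 0.03128 = 0.003897 mol.
Base is in excess by 0.003897 - 0.002281 = 0.001617 mol in a total volume of 0.05035 L.
[OH^-] = 0.001617/0.05035 = 0.03211 M, so pOH = 1.49 and pH = 14.00 - 1.49 = 12.51.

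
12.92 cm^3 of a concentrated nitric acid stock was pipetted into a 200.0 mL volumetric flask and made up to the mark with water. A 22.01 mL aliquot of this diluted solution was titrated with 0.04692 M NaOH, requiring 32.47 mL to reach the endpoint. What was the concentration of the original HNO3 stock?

1.07 M

n(NaOH) = 0.04692 x 0.03247 = 0.001523 mol.
n(HNO3) in the aliquot = 0.001523 mol.
[diluted HNO3] = 0.001523 / 0.02201 = 0.06922 M.
Dilution factor = 200.0/12.92 = 15.48, so [stock] = 0.06922 x 15.48 = 1.07 M.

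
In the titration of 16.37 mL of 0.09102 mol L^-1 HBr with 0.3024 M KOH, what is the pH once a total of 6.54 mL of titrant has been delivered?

n(acid) = 0.09102 x 0.01637 = 0.001490 mol; n(KOH) added = 0.3024 x 0.006540 = 0.001978 mol.
Base is in excess by 0.001978 - 0.001490 = 0.0004877 mol in a total volume of 0.02291 L.
[OH^-] = 0.0004877/0.02291 = 0.02129 M, so pOH = 1.67 and pH = 14.00 - 1.67 = 12.33.

12.33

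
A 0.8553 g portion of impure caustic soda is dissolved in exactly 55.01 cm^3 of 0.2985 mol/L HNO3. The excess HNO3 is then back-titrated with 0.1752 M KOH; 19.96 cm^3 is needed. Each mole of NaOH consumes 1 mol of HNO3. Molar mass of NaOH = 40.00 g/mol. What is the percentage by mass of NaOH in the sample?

60.4%

Total n(HNO3) added = 0.2985 x 0.05501 = 0.01642 mol.
n(KOH) used = 0.1752 x 0.01996 = 0.003497 mol, which equals the excess n(HNO3).
So n(HNO3) consumed by the sample = 0.01642 - 0.003497 = 0.01292 mol.
n(NaOH) = 0.01292 / 1 = 0.01292 mol.
mass NaOH = 0.01292 x 40.00 = 0.5169 g, so %NaOH = 0.5169/0.8553 x 100 = 60.4%.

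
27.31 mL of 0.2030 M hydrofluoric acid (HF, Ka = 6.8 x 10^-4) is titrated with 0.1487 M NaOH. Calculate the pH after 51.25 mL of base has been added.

n(acid) = 0.2030 x 0.02731 = 0.005544 mol; n(NaOH) added = 0.1487 x 0.05125 = 0.007621 mol.
Base is in excess by 0.007621 - 0.005544 = 0.002077 mol in a total volume of 0.07856 L.
[OH^-] = 0.002077/0.07856 = 0.02644 M, so pOH = 1.58 and pH = 14.00 - 1.58 = 12.42.

12.42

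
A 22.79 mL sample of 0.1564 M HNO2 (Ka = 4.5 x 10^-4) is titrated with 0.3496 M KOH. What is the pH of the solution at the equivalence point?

n(HNO2) = 0.1564 x 0.02279 = 0.003564 mol; V(KOH) at equivalence = 0.003564/0.3496 = 0.01020 L.
At equivalence all the acid is converted to NO2-; total volume = 0.02279 + 0.01020 = 0.03299 L, so [NO2-] = 0.003564/0.03299 = 0.1081 M.
Kb = Kw/Ka = 1.0e-14 / 4.5 x 10^-4 = 2.22e-11.
[OH^-] = sqrt(Kb x [NO2-]) = sqrt(2.22e-11 x 0.1081) = 1.55e-6 M.
pOH = 5.81, so pH = 14.00 - 5.81 = 8.19.

8.19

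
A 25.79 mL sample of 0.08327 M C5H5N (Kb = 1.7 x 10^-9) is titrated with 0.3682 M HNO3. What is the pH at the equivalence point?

n(C5H5N) = 0.08327 x 0.02579 = 0.002148 mol; V(HNO3) at equivalence = 0.002148/0.3682 = 0.005833 L.
At equivalence the base is fully converted to C5H5NH+; total volume = 0.03162 L, so [C5H5NH+] = 0.002148/0.03162 = 0.06791 M.
Ka(C5H5NH+) = Kw/Kb = 1.0e-14 / 1.7 x 10^-9 = 5.88e-6.
[H^+] = sqrt(Ka x [C5H5NH+]) = sqrt(5.88e-6 x 0.06791) = 0.000632 M.
pH = -log(0.000632) = 3.20.

3.20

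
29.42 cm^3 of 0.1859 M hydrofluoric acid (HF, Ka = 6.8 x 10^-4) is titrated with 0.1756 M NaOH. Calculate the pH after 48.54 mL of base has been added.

12.59

n(acid) = 0.1859 x 0.02942 = 0.005469 mol; n(NaOH) added = 0.1756 x 0.04854 = 0.008524 mol.
Base is in excess by 0.008524 - 0.005469 = 0.003054 mol in a total volume of 0.07796 L.
[OH^-] = 0.003054/0.07796 = 0.03918 M, so pOH = 1.41 and pH = 14.00 - 1.41 = 12.59.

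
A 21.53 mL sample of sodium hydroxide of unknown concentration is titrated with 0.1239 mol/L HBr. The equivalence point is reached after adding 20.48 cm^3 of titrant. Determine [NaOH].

0.118 M

n(HBr) delivered = 0.1239 x 0.02048 = 0.002537 mol.
For a 1:1 reaction, n(NaOH) = 0.002537 mol.
[NaOH] = 0.002537 mol / 0.02153 L = 0.118 M.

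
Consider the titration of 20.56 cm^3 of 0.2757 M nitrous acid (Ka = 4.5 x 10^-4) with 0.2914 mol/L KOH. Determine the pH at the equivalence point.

n(HNO2) = 0.2757 x 0.02056 = 0.005668 mol; V(KOH) at equivalence = 0.005668/0.2914 = 0.01945 L.
At equivalence all the acid is converted to NO2-; total volume = 0.02056 + 0.01945 = 0.04001 L, so [NO2-] = 0.005668/0.04001 = 0.1417 M.
Kb = Kw/Ka = 1.0e-14 / 4.5 x 10^-4 = 2.22e-11.
[OH^-] = sqrt(Kb x [NO2-]) = sqrt(2.22e-11 x 0.1417) = 1.77e-6 M.
pOH = 5.75, so pH = 14.00 - 5.75 = 8.25.

8.25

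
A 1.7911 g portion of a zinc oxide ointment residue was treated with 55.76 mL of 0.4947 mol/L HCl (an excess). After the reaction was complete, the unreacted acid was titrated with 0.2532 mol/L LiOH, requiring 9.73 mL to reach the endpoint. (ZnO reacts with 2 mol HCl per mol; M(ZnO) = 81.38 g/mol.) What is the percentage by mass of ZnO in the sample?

Total n(HCl) added = 0.4947 x 0.05576 = 0.02758 mol.
n(LiOH) used = 0.2532 x 0.009730 = 0.002464 mol, which equals the excess n(HCl).
So n(HCl) consumed by the sample = 0.02758 - 0.002464 = 0.02512 mol.
n(ZnO) = 0.02512 / 2 = 0.01256 mol.
mass ZnO = 0.01256 x 81.38 = 1.022 g, so %ZnO = 1.022/1.7911 x 100 = 57.1%.

57.1%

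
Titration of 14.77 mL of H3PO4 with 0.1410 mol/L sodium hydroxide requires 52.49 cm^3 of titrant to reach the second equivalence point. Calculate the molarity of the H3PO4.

0.251 M

n(NaOH) = 0.1410 x 0.05249 = 0.007401 mol.
At the second equivalence point, 2 mol OH^- react per mol H3PO4, so n(H3PO4) = 0.007401 / 2 = 0.003701 mol.
[H3PO4] = 0.003701 / 0.01477 L = 0.251 M.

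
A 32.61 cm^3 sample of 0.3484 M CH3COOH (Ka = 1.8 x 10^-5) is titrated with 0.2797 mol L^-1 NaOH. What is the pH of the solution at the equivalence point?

n(CH3COOH) = 0.3484 x 0.03261 = 0.01136 mol; V(NaOH) at equivalence = 0.01136/0.2797 = 0.04062 L.
At equivalence all the acid is converted to CH3COO-; total volume = 0.03261 + 0.04062 = 0.07323 L, so [CH3COO-] = 0.01136/0.07323 = 0.1551 M.
Kb = Kw/Ka = 1.0e-14 / 1.8 x 10^-5 = 5.56e-10.
[OH^-] = sqrt(Kb x [CH3COO-]) = sqrt(5.56e-10 x 0.1551) = 9.28e-6 M.
pOH = 5.03, so pH = 14.00 - 5.03 = 8.97.

8.97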